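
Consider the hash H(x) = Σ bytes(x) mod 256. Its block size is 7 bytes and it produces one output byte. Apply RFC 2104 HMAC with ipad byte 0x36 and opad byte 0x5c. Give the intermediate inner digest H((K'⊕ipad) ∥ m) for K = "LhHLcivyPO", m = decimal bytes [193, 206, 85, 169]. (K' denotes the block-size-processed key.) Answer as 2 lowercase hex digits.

Key "LhHLcivyPO" = 4c 68 48 4c 63 69 76 79 50 4f is 10 bytes > B = 7, so hash it first: H(key) = a2, then zero-pad to 7 bytes: K' = a2 00 00 00 00 00 00.
K' ⊕ ipad = 94 36 36 36 36 36 36.
Inner input = 94 36 36 36 36 36 36 ∥ c1 ce 55 a9.
Inner hash: sum = 148+54+54+54+54+54+54+193+206+85+169 = 1125; mod 256 = 101 → 65.

65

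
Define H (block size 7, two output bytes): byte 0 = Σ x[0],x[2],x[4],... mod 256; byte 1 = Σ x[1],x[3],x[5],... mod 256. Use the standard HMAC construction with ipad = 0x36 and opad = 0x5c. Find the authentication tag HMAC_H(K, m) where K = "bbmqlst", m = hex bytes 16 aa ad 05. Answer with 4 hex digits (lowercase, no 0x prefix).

6a94

Key "bbmqlst" = 62 62 6d 71 6c 73 74 is exactly B = 7 bytes: K' = 62 62 6d 71 6c 73 74.
K' ⊕ ipad = 54 54 5b 47 5a 45 42.  K' ⊕ opad = 3e 3e 31 2d 30 2f 28.
Inner input = (K'⊕ipad) ∥ m = 54 54 5b 47 5a 45 42 ∥ 16 aa ad 05.
Inner hash: even-index sum = 506 mod 256 = 250; odd-index sum = 419 mod 256 = 163 → fa a3.
Outer input = (K'⊕opad) ∥ inner = 3e 3e 31 2d 30 2f 28 ∥ fa a3.
Outer hash (tag): even-index sum = 362 mod 256 = 106; odd-index sum = 404 mod 256 = 148 → 6a 94.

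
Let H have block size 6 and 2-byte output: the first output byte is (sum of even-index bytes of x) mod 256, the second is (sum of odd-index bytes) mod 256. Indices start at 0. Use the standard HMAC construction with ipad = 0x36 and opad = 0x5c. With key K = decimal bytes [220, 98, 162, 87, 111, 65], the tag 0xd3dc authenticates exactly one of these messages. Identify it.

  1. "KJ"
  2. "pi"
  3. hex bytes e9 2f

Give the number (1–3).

1

Key decimal bytes [220, 98, 162, 87, 111, 65] = dc 62 a2 57 6f 41 is exactly B = 6 bytes: K' = dc 62 a2 57 6f 41.
K' ⊕ ipad = ea 54 94 61 59 77; K' ⊕ opad = 80 3e fe 0b 33 1d.
m1: inner = H(ea 54 94 61 59 77 4b 4a) = 22 76; tag = H(80 3e fe 0b 33 1d 22 76) = d3dc ← matches
m2: inner = H(ea 54 94 61 59 77 70 69) = 47 95; tag = H(80 3e fe 0b 33 1d 47 95) = f8fb
m3: inner = H(ea 54 94 61 59 77 e9 2f) = c0 5b; tag = H(80 3e fe 0b 33 1d c0 5b) = 71c1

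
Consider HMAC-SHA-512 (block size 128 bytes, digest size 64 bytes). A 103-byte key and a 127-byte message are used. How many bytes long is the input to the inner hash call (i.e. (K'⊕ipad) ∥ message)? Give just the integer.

255

Key is 103 ≤ 128 bytes, zero-padded: |K'| = 128.
Inner input = (K'⊕ipad) ∥ m → 128 + 127 = 255 bytes.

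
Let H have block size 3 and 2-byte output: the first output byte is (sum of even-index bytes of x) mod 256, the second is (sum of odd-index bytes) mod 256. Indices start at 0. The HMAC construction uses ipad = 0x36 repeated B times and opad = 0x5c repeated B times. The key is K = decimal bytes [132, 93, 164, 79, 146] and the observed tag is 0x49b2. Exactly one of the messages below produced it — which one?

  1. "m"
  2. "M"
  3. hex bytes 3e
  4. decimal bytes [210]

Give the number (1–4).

Key decimal bytes [132, 93, 164, 79, 146] = 84 5d a4 4f 92 is 5 bytes > B = 3, so hash it first: H(key) = ba ac, then zero-pad to 3 bytes: K' = ba ac 00.
K' ⊕ ipad = 8c 9a 36; K' ⊕ opad = e6 f0 5c.
m1: inner = H(8c 9a 36 6d) = c2 07; tag = H(e6 f0 5c c2 07) = 49b2 ← matches
m2: inner = H(8c 9a 36 4d) = c2 e7; tag = H(e6 f0 5c c2 e7) = 29b2
m3: inner = H(8c 9a 36 3e) = c2 d8; tag = H(e6 f0 5c c2 d8) = 1ab2
m4: inner = H(8c 9a 36 d2) = c2 6c; tag = H(e6 f0 5c c2 6c) = aeb2

1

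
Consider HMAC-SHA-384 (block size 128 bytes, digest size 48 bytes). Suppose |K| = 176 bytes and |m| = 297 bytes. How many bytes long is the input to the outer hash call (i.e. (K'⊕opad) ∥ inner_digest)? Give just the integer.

Key is 176 > 128 bytes, so it is hashed to 48 bytes then zero-padded to 128: |K'| = 128.
Outer input = (K'⊕opad) ∥ H(inner) → 128 + 48 = 176 bytes.

176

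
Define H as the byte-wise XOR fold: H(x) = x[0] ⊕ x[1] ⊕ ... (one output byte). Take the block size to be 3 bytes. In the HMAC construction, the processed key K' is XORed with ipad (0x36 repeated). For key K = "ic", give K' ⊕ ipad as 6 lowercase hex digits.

Key "ic" = 69 63 is 2 bytes ≤ B = 3; zero-pad to 3 bytes: K' = 69 63 00.
XOR each byte with 0x36: 69⊕36=5f, 63⊕36=55, 00⊕36=36.

5f5536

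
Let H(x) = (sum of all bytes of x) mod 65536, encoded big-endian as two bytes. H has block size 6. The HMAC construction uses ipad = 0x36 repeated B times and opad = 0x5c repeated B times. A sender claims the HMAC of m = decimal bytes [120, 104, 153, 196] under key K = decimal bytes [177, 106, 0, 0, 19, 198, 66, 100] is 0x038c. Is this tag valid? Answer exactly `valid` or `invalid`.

valid

Key decimal bytes [177, 106, 0, 0, 19, 198, 66, 100] = b1 6a 00 00 13 c6 42 64 is 8 bytes > B = 6, so hash it first: H(key) = 02 9a, then zero-pad to 6 bytes: K' = 02 9a 00 00 00 00.
K' ⊕ ipad = 34 ac 36 36 36 36; K' ⊕ opad = 5e c6 5c 5c 5c 5c.
Inner hash: sum = 52+172+54+54+54+54+120+104+153+196 = 1013 → 03 f5.
Outer hash (recomputed tag): sum = 94+198+92+92+92+92+3+245 = 908 → 03 8c.
Recomputed tag = 038c; claimed = 038c → match.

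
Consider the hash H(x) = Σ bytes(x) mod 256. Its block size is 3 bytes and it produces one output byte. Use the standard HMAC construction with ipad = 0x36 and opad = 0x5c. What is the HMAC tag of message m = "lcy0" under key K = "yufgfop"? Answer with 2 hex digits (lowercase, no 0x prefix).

Key "yufgfop" = 79 75 66 67 66 6f 70 is 7 bytes > B = 3, so hash it first: H(key) = 00, then zero-pad to 3 bytes: K' = 00 00 00.
K' ⊕ ipad = 36 36 36.  K' ⊕ opad = 5c 5c 5c.
Inner input = (K'⊕ipad) ∥ m = 36 36 36 ∥ 6c 63 79 30.
Inner hash: sum = 54+54+54+108+99+121+48 = 538; mod 256 = 26 → 1a.
Outer input = (K'⊕opad) ∥ inner = 5c 5c 5c ∥ 1a.
Outer hash (tag): sum = 92+92+92+26 = 302; mod 256 = 46 → 2e.

2e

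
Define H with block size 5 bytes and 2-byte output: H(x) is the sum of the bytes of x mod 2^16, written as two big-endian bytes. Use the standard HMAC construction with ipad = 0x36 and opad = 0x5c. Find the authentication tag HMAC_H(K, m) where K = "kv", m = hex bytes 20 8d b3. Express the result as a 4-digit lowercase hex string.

0216

Key "kv" = 6b 76 is 2 bytes ≤ B = 5; zero-pad to 5 bytes: K' = 6b 76 00 00 00.
K' ⊕ ipad = 5d 40 36 36 36.  K' ⊕ opad = 37 2a 5c 5c 5c.
Inner input = (K'⊕ipad) ∥ m = 5d 40 36 36 36 ∥ 20 8d b3.
Inner hash: sum = 93+64+54+54+54+32+141+179 = 671 → 02 9f.
Outer input = (K'⊕opad) ∥ inner = 37 2a 5c 5c 5c ∥ 02 9f.
Outer hash (tag): sum = 55+42+92+92+92+2+159 = 534 → 02 16.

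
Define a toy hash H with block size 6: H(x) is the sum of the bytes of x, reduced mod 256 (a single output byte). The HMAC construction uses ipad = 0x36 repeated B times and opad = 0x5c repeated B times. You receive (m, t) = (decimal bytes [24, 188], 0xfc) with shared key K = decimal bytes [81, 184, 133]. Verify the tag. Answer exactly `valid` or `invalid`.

valid

Key decimal bytes [81, 184, 133] = 51 b8 85 is 3 bytes ≤ B = 6; zero-pad to 6 bytes: K' = 51 b8 85 00 00 00.
K' ⊕ ipad = 67 8e b3 36 36 36; K' ⊕ opad = 0d e4 d9 5c 5c 5c.
Inner hash: sum = 103+142+179+54+54+54+24+188 = 798; mod 256 = 30 → 1e.
Outer hash (recomputed tag): sum = 13+228+217+92+92+92+30 = 764; mod 256 = 252 → fc.
Recomputed tag = fc; claimed = fc → match.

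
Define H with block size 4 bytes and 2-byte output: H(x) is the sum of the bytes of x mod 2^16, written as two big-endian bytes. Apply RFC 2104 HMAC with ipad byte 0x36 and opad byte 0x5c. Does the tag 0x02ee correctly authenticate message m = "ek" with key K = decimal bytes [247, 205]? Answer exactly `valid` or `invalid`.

Key decimal bytes [247, 205] = f7 cd is 2 bytes ≤ B = 4; zero-pad to 4 bytes: K' = f7 cd 00 00.
K' ⊕ ipad = c1 fb 36 36; K' ⊕ opad = ab 91 5c 5c.
Inner hash: sum = 193+251+54+54+101+107 = 760 → 02 f8.
Outer hash (recomputed tag): sum = 171+145+92+92+2+248 = 750 → 02 ee.
Recomputed tag = 02ee; claimed = 02ee → match.

valid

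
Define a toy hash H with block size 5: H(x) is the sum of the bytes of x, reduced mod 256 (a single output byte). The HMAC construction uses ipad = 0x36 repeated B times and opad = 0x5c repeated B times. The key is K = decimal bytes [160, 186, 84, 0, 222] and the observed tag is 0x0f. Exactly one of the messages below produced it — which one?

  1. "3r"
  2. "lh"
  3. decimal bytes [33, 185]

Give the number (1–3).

1

Key decimal bytes [160, 186, 84, 0, 222] = a0 ba 54 00 de is exactly B = 5 bytes: K' = a0 ba 54 00 de.
K' ⊕ ipad = 96 8c 62 36 e8; K' ⊕ opad = fc e6 08 5c 82.
m1: inner = H(96 8c 62 36 e8 33 72) = 47; tag = H(fc e6 08 5c 82 47) = 0f ← matches
m2: inner = H(96 8c 62 36 e8 6c 68) = 76; tag = H(fc e6 08 5c 82 76) = 3e
m3: inner = H(96 8c 62 36 e8 21 b9) = 7c; tag = H(fc e6 08 5c 82 7c) = 44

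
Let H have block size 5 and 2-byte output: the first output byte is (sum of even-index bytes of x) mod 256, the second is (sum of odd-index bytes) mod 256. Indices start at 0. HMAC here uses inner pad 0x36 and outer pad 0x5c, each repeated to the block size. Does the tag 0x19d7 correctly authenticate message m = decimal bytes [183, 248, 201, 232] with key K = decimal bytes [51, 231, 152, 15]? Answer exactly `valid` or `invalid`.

Key decimal bytes [51, 231, 152, 15] = 33 e7 98 0f is 4 bytes ≤ B = 5; zero-pad to 5 bytes: K' = 33 e7 98 0f 00.
K' ⊕ ipad = 05 d1 ae 39 36; K' ⊕ opad = 6f bb c4 53 5c.
Inner hash: even-index sum = 713 mod 256 = 201; odd-index sum = 650 mod 256 = 138 → c9 8a.
Outer hash (recomputed tag): even-index sum = 537 mod 256 = 25; odd-index sum = 471 mod 256 = 215 → 19 d7.
Recomputed tag = 19d7; claimed = 19d7 → match.

valid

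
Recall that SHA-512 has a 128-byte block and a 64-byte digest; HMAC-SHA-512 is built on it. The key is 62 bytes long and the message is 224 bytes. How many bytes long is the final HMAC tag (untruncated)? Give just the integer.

64

The tag is one SHA-512 digest: 64 bytes.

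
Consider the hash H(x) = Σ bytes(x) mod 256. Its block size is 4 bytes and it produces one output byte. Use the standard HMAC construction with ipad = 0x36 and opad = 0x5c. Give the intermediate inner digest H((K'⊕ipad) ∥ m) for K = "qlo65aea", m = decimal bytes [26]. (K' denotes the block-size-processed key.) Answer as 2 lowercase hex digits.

a4

Key "qlo65aea" = 71 6c 6f 36 35 61 65 61 is 8 bytes > B = 4, so hash it first: H(key) = de, then zero-pad to 4 bytes: K' = de 00 00 00.
K' ⊕ ipad = e8 36 36 36.
Inner input = e8 36 36 36 ∥ 1a.
Inner hash: sum = 232+54+54+54+26 = 420; mod 256 = 164 → a4.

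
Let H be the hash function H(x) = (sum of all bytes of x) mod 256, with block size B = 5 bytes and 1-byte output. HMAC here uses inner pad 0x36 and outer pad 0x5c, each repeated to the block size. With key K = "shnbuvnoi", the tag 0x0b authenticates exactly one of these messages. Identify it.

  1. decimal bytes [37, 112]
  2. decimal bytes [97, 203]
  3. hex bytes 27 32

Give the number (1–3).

3

Key "shnbuvnoi" = 73 68 6e 62 75 76 6e 6f 69 is 9 bytes > B = 5, so hash it first: H(key) = dc, then zero-pad to 5 bytes: K' = dc 00 00 00 00.
K' ⊕ ipad = ea 36 36 36 36; K' ⊕ opad = 80 5c 5c 5c 5c.
m1: inner = H(ea 36 36 36 36 25 70) = 57; tag = H(80 5c 5c 5c 5c 57) = 47
m2: inner = H(ea 36 36 36 36 61 cb) = ee; tag = H(80 5c 5c 5c 5c ee) = de
m3: inner = H(ea 36 36 36 36 27 32) = 1b; tag = H(80 5c 5c 5c 5c 1b) = 0b ← matches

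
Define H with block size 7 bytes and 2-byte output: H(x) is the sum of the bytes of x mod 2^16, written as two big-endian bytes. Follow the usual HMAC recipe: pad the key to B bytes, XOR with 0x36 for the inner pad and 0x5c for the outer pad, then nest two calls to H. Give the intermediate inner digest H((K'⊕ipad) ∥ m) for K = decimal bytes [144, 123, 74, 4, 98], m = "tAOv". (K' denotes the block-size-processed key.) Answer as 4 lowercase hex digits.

03db

Key decimal bytes [144, 123, 74, 4, 98] = 90 7b 4a 04 62 is 5 bytes ≤ B = 7; zero-pad to 7 bytes: K' = 90 7b 4a 04 62 00 00.
K' ⊕ ipad = a6 4d 7c 32 54 36 36.
Inner input = a6 4d 7c 32 54 36 36 ∥ 74 41 4f 76.
Inner hash: sum = 166+77+124+50+84+54+54+116+65+79+118 = 987 → 03 db.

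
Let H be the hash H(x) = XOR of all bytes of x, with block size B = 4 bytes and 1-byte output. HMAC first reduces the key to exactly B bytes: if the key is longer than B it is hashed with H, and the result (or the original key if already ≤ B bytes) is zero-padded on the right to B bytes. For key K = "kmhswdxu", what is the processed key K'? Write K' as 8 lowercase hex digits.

03000000

|K| = 8 > B = 4, so first hash the key.
H(K): XOR 6b⊕6d⊕68⊕73⊕77⊕64⊕78⊕75 = 03.
Zero-pad H(K) = 03 to 4 bytes: K' = 03 00 00 00.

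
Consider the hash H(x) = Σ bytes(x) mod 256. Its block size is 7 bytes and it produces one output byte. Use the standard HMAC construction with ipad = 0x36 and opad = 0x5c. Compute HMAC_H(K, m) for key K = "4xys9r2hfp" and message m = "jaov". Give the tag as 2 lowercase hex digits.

90

Key "4xys9r2hfp" = 34 78 79 73 39 72 32 68 66 70 is 10 bytes > B = 7, so hash it first: H(key) = b3, then zero-pad to 7 bytes: K' = b3 00 00 00 00 00 00.
K' ⊕ ipad = 85 36 36 36 36 36 36.  K' ⊕ opad = ef 5c 5c 5c 5c 5c 5c.
Inner input = (K'⊕ipad) ∥ m = 85 36 36 36 36 36 36 ∥ 6a 61 6f 76.
Inner hash: sum = 133+54+54+54+54+54+54+106+97+111+118 = 889; mod 256 = 121 → 79.
Outer input = (K'⊕opad) ∥ inner = ef 5c 5c 5c 5c 5c 5c ∥ 79.
Outer hash (tag): sum = 239+92+92+92+92+92+92+121 = 912; mod 256 = 144 → 90.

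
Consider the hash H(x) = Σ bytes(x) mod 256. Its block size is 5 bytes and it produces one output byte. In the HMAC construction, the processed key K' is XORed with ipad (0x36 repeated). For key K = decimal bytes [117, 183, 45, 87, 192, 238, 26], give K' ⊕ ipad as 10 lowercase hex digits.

4e36363636

Key decimal bytes [117, 183, 45, 87, 192, 238, 26] = 75 b7 2d 57 c0 ee 1a is 7 bytes > B = 5, so hash it first: H(key) = 78, then zero-pad to 5 bytes: K' = 78 00 00 00 00.
XOR each byte with 0x36: 78⊕36=4e, 00⊕36=36, 00⊕36=36, 00⊕36=36, 00⊕36=36.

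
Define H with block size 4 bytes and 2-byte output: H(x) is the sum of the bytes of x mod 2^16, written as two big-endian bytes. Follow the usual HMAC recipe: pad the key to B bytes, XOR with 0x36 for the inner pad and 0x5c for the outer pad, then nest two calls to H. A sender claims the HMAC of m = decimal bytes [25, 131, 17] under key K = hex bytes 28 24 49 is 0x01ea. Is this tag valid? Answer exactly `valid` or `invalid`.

Key hex bytes 28 24 49 is 3 bytes ≤ B = 4; zero-pad to 4 bytes: K' = 28 24 49 00.
K' ⊕ ipad = 1e 12 7f 36; K' ⊕ opad = 74 78 15 5c.
Inner hash: sum = 30+18+127+54+25+131+17 = 402 → 01 92.
Outer hash (recomputed tag): sum = 116+120+21+92+1+146 = 496 → 01 f0.
Recomputed tag = 01f0; claimed = 01ea → mismatch.

invalid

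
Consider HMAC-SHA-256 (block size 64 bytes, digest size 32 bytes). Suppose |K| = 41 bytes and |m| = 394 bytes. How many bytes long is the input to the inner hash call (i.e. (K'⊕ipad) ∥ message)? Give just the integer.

Key is 41 ≤ 64 bytes, zero-padded: |K'| = 64.
Inner input = (K'⊕ipad) ∥ m → 64 + 394 = 458 bytes.

458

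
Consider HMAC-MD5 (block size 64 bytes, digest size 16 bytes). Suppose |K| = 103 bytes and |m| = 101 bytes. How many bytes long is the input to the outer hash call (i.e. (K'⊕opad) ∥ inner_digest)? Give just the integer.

Key is 103 > 64 bytes, so it is hashed to 16 bytes then zero-padded to 64: |K'| = 64.
Outer input = (K'⊕opad) ∥ H(inner) → 64 + 16 = 80 bytes.

80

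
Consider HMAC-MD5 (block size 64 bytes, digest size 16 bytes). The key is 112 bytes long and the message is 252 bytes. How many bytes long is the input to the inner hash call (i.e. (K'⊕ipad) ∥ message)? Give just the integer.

Key is 112 > 64 bytes, so it is hashed to 16 bytes then zero-padded to 64: |K'| = 64.
Inner input = (K'⊕ipad) ∥ m → 64 + 252 = 316 bytes.

316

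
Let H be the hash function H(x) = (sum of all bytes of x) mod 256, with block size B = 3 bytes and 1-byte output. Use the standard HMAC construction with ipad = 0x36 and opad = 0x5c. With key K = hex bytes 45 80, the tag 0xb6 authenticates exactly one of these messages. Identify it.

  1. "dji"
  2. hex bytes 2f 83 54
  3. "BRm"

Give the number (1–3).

2

Key hex bytes 45 80 is 2 bytes ≤ B = 3; zero-pad to 3 bytes: K' = 45 80 00.
K' ⊕ ipad = 73 b6 36; K' ⊕ opad = 19 dc 5c.
m1: inner = H(73 b6 36 64 6a 69) = 96; tag = H(19 dc 5c 96) = e7
m2: inner = H(73 b6 36 2f 83 54) = 65; tag = H(19 dc 5c 65) = b6 ← matches
m3: inner = H(73 b6 36 42 52 6d) = 60; tag = H(19 dc 5c 60) = b1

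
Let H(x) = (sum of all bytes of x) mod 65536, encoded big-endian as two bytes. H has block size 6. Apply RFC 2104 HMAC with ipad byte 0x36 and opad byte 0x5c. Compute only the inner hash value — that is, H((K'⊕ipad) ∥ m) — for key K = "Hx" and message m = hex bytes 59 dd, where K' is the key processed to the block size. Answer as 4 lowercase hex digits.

Key "Hx" = 48 78 is 2 bytes ≤ B = 6; zero-pad to 6 bytes: K' = 48 78 00 00 00 00.
K' ⊕ ipad = 7e 4e 36 36 36 36.
Inner input = 7e 4e 36 36 36 36 ∥ 59 dd.
Inner hash: sum = 126+78+54+54+54+54+89+221 = 730 → 02 da.

02da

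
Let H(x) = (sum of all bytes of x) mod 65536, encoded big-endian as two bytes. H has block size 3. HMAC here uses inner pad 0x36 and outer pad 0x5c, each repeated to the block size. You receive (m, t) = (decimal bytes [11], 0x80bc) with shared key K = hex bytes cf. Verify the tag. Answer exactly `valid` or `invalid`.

Key hex bytes cf is 1 byte ≤ B = 3; zero-pad to 3 bytes: K' = cf 00 00.
K' ⊕ ipad = f9 36 36; K' ⊕ opad = 93 5c 5c.
Inner hash: sum = 249+54+54+11 = 368 → 01 70.
Outer hash (recomputed tag): sum = 147+92+92+1+112 = 444 → 01 bc.
Recomputed tag = 01bc; claimed = 80bc → mismatch.

invalid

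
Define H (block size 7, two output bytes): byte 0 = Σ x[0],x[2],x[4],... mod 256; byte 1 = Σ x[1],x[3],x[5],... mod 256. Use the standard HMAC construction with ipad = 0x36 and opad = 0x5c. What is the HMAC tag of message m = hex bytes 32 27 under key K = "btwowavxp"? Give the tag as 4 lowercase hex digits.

a661

Key "btwowavxp" = 62 74 77 6f 77 61 76 78 70 is 9 bytes > B = 7, so hash it first: H(key) = 36 bc, then zero-pad to 7 bytes: K' = 36 bc 00 00 00 00 00.
K' ⊕ ipad = 00 8a 36 36 36 36 36.  K' ⊕ opad = 6a e0 5c 5c 5c 5c 5c.
Inner input = (K'⊕ipad) ∥ m = 00 8a 36 36 36 36 36 ∥ 32 27.
Inner hash: even-index sum = 201 mod 256 = 201; odd-index sum = 296 mod 256 = 40 → c9 28.
Outer input = (K'⊕opad) ∥ inner = 6a e0 5c 5c 5c 5c 5c ∥ c9 28.
Outer hash (tag): even-index sum = 422 mod 256 = 166; odd-index sum = 609 mod 256 = 97 → a6 61.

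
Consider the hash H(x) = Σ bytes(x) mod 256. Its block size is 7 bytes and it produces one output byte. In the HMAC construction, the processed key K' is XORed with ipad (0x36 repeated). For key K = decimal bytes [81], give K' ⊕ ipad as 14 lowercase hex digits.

67363636363636

Key decimal bytes [81] = 51 is 1 byte ≤ B = 7; zero-pad to 7 bytes: K' = 51 00 00 00 00 00 00.
XOR each byte with 0x36: 51⊕36=67, 00⊕36=36, 00⊕36=36, 00⊕36=36, 00⊕36=36, 00⊕36=36, 00⊕36=36.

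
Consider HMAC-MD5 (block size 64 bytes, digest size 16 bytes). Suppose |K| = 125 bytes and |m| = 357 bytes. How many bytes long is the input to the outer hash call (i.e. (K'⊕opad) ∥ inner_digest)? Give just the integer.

80

Key is 125 > 64 bytes, so it is hashed to 16 bytes then zero-padded to 64: |K'| = 64.
Outer input = (K'⊕opad) ∥ H(inner) → 64 + 16 = 80 bytes.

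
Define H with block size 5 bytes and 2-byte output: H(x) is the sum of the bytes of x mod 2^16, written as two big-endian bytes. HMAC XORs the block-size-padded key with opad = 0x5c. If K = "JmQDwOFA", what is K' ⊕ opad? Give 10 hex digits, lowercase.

Key "JmQDwOFA" = 4a 6d 51 44 77 4f 46 41 is 8 bytes > B = 5, so hash it first: H(key) = 02 99, then zero-pad to 5 bytes: K' = 02 99 00 00 00.
XOR each byte with 0x5c: 02⊕5c=5e, 99⊕5c=c5, 00⊕5c=5c, 00⊕5c=5c, 00⊕5c=5c.

5ec55c5c5c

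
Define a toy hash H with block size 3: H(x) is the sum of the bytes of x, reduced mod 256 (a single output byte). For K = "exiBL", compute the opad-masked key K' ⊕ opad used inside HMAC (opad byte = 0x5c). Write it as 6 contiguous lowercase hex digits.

885c5c

Key "exiBL" = 65 78 69 42 4c is 5 bytes > B = 3, so hash it first: H(key) = d4, then zero-pad to 3 bytes: K' = d4 00 00.
XOR each byte with 0x5c: d4⊕5c=88, 00⊕5c=5c, 00⊕5c=5c.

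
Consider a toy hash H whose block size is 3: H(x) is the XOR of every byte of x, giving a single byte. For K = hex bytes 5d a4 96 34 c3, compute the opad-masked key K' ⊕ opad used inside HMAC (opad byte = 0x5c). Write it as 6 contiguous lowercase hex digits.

Key hex bytes 5d a4 96 34 c3 is 5 bytes > B = 3, so hash it first: H(key) = 98, then zero-pad to 3 bytes: K' = 98 00 00.
XOR each byte with 0x5c: 98⊕5c=c4, 00⊕5c=5c, 00⊕5c=5c.

c45c5c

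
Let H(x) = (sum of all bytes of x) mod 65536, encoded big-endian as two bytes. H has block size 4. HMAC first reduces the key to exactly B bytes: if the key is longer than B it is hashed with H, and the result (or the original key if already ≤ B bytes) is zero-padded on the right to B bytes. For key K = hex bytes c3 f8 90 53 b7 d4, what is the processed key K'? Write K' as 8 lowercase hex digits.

|K| = 6 > B = 4, so first hash the key.
H(K): sum = 195+248+144+83+183+212 = 1065 → 04 29.
Zero-pad H(K) = 04 29 to 4 bytes: K' = 04 29 00 00.

04290000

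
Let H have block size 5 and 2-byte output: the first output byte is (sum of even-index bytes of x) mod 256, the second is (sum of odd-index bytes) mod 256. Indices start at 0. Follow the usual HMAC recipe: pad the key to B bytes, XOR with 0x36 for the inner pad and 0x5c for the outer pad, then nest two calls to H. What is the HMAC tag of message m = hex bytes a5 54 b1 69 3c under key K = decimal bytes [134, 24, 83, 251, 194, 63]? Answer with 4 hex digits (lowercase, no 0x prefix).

Key decimal bytes [134, 24, 83, 251, 194, 63] = 86 18 53 fb c2 3f is 6 bytes > B = 5, so hash it first: H(key) = 9b 52, then zero-pad to 5 bytes: K' = 9b 52 00 00 00.
K' ⊕ ipad = ad 64 36 36 36.  K' ⊕ opad = c7 0e 5c 5c 5c.
Inner input = (K'⊕ipad) ∥ m = ad 64 36 36 36 ∥ a5 54 b1 69 3c.
Inner hash: even-index sum = 470 mod 256 = 214; odd-index sum = 556 mod 256 = 44 → d6 2c.
Outer input = (K'⊕opad) ∥ inner = c7 0e 5c 5c 5c ∥ d6 2c.
Outer hash (tag): even-index sum = 427 mod 256 = 171; odd-index sum = 320 mod 256 = 64 → ab 40.

ab40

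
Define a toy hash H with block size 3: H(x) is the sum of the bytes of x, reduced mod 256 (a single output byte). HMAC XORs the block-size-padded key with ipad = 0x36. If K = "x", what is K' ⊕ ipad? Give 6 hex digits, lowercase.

Key "x" = 78 is 1 byte ≤ B = 3; zero-pad to 3 bytes: K' = 78 00 00.
XOR each byte with 0x36: 78⊕36=4e, 00⊕36=36, 00⊕36=36.

4e3636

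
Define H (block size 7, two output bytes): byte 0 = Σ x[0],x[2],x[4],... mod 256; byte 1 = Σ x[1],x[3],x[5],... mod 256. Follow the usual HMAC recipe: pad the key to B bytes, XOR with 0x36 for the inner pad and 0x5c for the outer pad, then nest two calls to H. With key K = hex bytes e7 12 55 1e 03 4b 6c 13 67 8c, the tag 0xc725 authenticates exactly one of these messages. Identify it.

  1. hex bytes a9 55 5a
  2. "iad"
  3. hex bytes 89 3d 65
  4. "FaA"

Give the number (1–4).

Key hex bytes e7 12 55 1e 03 4b 6c 13 67 8c is 10 bytes > B = 7, so hash it first: H(key) = 12 1a, then zero-pad to 7 bytes: K' = 12 1a 00 00 00 00 00.
K' ⊕ ipad = 24 2c 36 36 36 36 36; K' ⊕ opad = 4e 46 5c 5c 5c 5c 5c.
m1: inner = H(24 2c 36 36 36 36 36 a9 55 5a) = 1b 9b; tag = H(4e 46 5c 5c 5c 5c 5c 1b 9b) = fd19
m2: inner = H(24 2c 36 36 36 36 36 69 61 64) = 27 65; tag = H(4e 46 5c 5c 5c 5c 5c 27 65) = c725 ← matches
m3: inner = H(24 2c 36 36 36 36 36 89 3d 65) = 03 86; tag = H(4e 46 5c 5c 5c 5c 5c 03 86) = e801
m4: inner = H(24 2c 36 36 36 36 36 46 61 41) = 27 1f; tag = H(4e 46 5c 5c 5c 5c 5c 27 1f) = 8125

2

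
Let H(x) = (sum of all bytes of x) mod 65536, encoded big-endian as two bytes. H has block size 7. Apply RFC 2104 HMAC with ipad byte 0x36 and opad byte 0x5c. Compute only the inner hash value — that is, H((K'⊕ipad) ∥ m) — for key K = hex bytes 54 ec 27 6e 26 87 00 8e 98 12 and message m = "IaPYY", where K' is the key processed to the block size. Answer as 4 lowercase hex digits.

Key hex bytes 54 ec 27 6e 26 87 00 8e 98 12 is 10 bytes > B = 7, so hash it first: H(key) = 03 ba, then zero-pad to 7 bytes: K' = 03 ba 00 00 00 00 00.
K' ⊕ ipad = 35 8c 36 36 36 36 36.
Inner input = 35 8c 36 36 36 36 36 ∥ 49 61 50 59 59.
Inner hash: sum = 53+140+54+54+54+54+54+73+97+80+89+89 = 891 → 03 7b.

037b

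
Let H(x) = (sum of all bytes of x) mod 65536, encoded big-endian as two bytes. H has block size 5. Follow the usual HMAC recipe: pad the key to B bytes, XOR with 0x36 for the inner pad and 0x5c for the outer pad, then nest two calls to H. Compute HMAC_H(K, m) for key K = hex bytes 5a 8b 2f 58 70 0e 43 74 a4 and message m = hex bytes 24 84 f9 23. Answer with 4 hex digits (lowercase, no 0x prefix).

019d

Key hex bytes 5a 8b 2f 58 70 0e 43 74 a4 is 9 bytes > B = 5, so hash it first: H(key) = 03 45, then zero-pad to 5 bytes: K' = 03 45 00 00 00.
K' ⊕ ipad = 35 73 36 36 36.  K' ⊕ opad = 5f 19 5c 5c 5c.
Inner input = (K'⊕ipad) ∥ m = 35 73 36 36 36 ∥ 24 84 f9 23.
Inner hash: sum = 53+115+54+54+54+36+132+249+35 = 782 → 03 0e.
Outer input = (K'⊕opad) ∥ inner = 5f 19 5c 5c 5c ∥ 03 0e.
Outer hash (tag): sum = 95+25+92+92+92+3+14 = 413 → 01 9d.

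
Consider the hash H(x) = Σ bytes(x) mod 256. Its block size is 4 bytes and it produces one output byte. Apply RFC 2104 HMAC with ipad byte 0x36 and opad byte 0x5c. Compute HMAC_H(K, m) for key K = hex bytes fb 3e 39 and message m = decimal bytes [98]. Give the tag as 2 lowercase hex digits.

46

Key hex bytes fb 3e 39 is 3 bytes ≤ B = 4; zero-pad to 4 bytes: K' = fb 3e 39 00.
K' ⊕ ipad = cd 08 0f 36.  K' ⊕ opad = a7 62 65 5c.
Inner input = (K'⊕ipad) ∥ m = cd 08 0f 36 ∥ 62.
Inner hash: sum = 205+8+15+54+98 = 380; mod 256 = 124 → 7c.
Outer input = (K'⊕opad) ∥ inner = a7 62 65 5c ∥ 7c.
Outer hash (tag): sum = 167+98+101+92+124 = 582; mod 256 = 70 → 46.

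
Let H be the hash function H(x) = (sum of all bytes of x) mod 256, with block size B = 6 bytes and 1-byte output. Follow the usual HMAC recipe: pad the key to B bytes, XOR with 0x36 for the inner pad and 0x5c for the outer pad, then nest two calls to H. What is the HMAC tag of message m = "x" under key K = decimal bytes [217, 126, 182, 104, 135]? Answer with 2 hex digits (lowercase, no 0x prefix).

70

Key decimal bytes [217, 126, 182, 104, 135] = d9 7e b6 68 87 is 5 bytes ≤ B = 6; zero-pad to 6 bytes: K' = d9 7e b6 68 87 00.
K' ⊕ ipad = ef 48 80 5e b1 36.  K' ⊕ opad = 85 22 ea 34 db 5c.
Inner input = (K'⊕ipad) ∥ m = ef 48 80 5e b1 36 ∥ 78.
Inner hash: sum = 239+72+128+94+177+54+120 = 884; mod 256 = 116 → 74.
Outer input = (K'⊕opad) ∥ inner = 85 22 ea 34 db 5c ∥ 74.
Outer hash (tag): sum = 133+34+234+52+219+92+116 = 880; mod 256 = 112 → 70.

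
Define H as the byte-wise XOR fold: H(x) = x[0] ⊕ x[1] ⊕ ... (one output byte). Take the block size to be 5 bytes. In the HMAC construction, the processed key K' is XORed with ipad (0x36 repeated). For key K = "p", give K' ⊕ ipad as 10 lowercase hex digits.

Key "p" = 70 is 1 byte ≤ B = 5; zero-pad to 5 bytes: K' = 70 00 00 00 00.
XOR each byte with 0x36: 70⊕36=46, 00⊕36=36, 00⊕36=36, 00⊕36=36, 00⊕36=36.

4636363636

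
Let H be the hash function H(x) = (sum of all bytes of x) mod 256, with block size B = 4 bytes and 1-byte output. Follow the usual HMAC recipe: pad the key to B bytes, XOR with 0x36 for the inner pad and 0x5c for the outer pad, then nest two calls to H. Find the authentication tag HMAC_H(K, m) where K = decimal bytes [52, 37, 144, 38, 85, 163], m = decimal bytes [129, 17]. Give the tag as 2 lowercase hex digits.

d4

Key decimal bytes [52, 37, 144, 38, 85, 163] = 34 25 90 26 55 a3 is 6 bytes > B = 4, so hash it first: H(key) = 07, then zero-pad to 4 bytes: K' = 07 00 00 00.
K' ⊕ ipad = 31 36 36 36.  K' ⊕ opad = 5b 5c 5c 5c.
Inner input = (K'⊕ipad) ∥ m = 31 36 36 36 ∥ 81 11.
Inner hash: sum = 49+54+54+54+129+17 = 357; mod 256 = 101 → 65.
Outer input = (K'⊕opad) ∥ inner = 5b 5c 5c 5c ∥ 65.
Outer hash (tag): sum = 91+92+92+92+101 = 468; mod 256 = 212 → d4.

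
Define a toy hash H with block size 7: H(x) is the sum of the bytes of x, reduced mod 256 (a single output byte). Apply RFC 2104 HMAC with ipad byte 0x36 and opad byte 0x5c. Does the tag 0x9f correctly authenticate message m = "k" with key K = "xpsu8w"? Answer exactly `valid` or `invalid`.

Key "xpsu8w" = 78 70 73 75 38 77 is 6 bytes ≤ B = 7; zero-pad to 7 bytes: K' = 78 70 73 75 38 77 00.
K' ⊕ ipad = 4e 46 45 43 0e 41 36; K' ⊕ opad = 24 2c 2f 29 64 2b 5c.
Inner hash: sum = 78+70+69+67+14+65+54+107 = 524; mod 256 = 12 → 0c.
Outer hash (recomputed tag): sum = 36+44+47+41+100+43+92+12 = 415; mod 256 = 159 → 9f.
Recomputed tag = 9f; claimed = 9f → match.

valid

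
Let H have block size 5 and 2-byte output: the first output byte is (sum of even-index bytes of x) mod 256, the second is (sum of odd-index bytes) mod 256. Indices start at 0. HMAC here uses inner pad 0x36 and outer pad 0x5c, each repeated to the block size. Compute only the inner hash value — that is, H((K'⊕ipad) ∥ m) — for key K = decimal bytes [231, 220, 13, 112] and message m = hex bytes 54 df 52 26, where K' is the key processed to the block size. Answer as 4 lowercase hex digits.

47d6

Key decimal bytes [231, 220, 13, 112] = e7 dc 0d 70 is 4 bytes ≤ B = 5; zero-pad to 5 bytes: K' = e7 dc 0d 70 00.
K' ⊕ ipad = d1 ea 3b 46 36.
Inner input = d1 ea 3b 46 36 ∥ 54 df 52 26.
Inner hash: even-index sum = 583 mod 256 = 71; odd-index sum = 470 mod 256 = 214 → 47 d6.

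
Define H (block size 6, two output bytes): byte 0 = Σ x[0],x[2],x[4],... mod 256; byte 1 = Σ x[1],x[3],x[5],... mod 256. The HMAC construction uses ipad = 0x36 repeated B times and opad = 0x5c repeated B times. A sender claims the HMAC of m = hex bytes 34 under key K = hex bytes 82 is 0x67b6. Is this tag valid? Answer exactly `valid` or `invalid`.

invalid

Key hex bytes 82 is 1 byte ≤ B = 6; zero-pad to 6 bytes: K' = 82 00 00 00 00 00.
K' ⊕ ipad = b4 36 36 36 36 36; K' ⊕ opad = de 5c 5c 5c 5c 5c.
Inner hash: even-index sum = 340 mod 256 = 84; odd-index sum = 162 mod 256 = 162 → 54 a2.
Outer hash (recomputed tag): even-index sum = 490 mod 256 = 234; odd-index sum = 438 mod 256 = 182 → ea b6.
Recomputed tag = eab6; claimed = 67b6 → mismatch.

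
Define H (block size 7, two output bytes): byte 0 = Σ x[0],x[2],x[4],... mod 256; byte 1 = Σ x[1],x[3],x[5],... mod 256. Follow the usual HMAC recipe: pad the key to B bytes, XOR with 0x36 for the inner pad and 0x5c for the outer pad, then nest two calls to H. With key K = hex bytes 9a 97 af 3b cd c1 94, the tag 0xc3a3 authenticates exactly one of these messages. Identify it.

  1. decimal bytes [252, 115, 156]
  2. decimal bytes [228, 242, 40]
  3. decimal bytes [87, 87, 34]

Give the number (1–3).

Key hex bytes 9a 97 af 3b cd c1 94 is exactly B = 7 bytes: K' = 9a 97 af 3b cd c1 94.
K' ⊕ ipad = ac a1 99 0d fb f7 a2; K' ⊕ opad = c6 cb f3 67 91 9d c8.
m1: inner = H(ac a1 99 0d fb f7 a2 fc 73 9c) = 55 3d; tag = H(c6 cb f3 67 91 9d c8 55 3d) = 4f24
m2: inner = H(ac a1 99 0d fb f7 a2 e4 f2 28) = d4 b1; tag = H(c6 cb f3 67 91 9d c8 d4 b1) = c3a3 ← matches
m3: inner = H(ac a1 99 0d fb f7 a2 57 57 22) = 39 1e; tag = H(c6 cb f3 67 91 9d c8 39 1e) = 3008

2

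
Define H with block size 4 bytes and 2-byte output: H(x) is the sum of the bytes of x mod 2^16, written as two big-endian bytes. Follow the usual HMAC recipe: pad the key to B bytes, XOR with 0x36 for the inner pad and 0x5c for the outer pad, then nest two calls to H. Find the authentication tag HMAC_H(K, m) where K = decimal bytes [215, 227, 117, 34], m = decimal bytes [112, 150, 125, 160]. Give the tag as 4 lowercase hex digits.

Key decimal bytes [215, 227, 117, 34] = d7 e3 75 22 is exactly B = 4 bytes: K' = d7 e3 75 22.
K' ⊕ ipad = e1 d5 43 14.  K' ⊕ opad = 8b bf 29 7e.
Inner input = (K'⊕ipad) ∥ m = e1 d5 43 14 ∥ 70 96 7d a0.
Inner hash: sum = 225+213+67+20+112+150+125+160 = 1072 → 04 30.
Outer input = (K'⊕opad) ∥ inner = 8b bf 29 7e ∥ 04 30.
Outer hash (tag): sum = 139+191+41+126+4+48 = 549 → 02 25.

0225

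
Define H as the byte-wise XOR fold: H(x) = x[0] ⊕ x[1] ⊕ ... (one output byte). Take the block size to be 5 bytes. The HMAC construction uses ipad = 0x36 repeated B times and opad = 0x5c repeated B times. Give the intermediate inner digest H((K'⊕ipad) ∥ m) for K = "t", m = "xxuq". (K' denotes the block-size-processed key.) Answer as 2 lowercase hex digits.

Key "t" = 74 is 1 byte ≤ B = 5; zero-pad to 5 bytes: K' = 74 00 00 00 00.
K' ⊕ ipad = 42 36 36 36 36.
Inner input = 42 36 36 36 36 ∥ 78 78 75 71.
Inner hash: XOR 42⊕36⊕36⊕36⊕36⊕78⊕78⊕75⊕71 = 46.

46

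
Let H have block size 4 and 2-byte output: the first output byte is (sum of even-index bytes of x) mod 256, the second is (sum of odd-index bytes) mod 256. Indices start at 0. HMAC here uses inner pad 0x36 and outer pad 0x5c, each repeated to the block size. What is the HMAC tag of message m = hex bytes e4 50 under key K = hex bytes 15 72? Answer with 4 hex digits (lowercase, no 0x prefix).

Key hex bytes 15 72 is 2 bytes ≤ B = 4; zero-pad to 4 bytes: K' = 15 72 00 00.
K' ⊕ ipad = 23 44 36 36.  K' ⊕ opad = 49 2e 5c 5c.
Inner input = (K'⊕ipad) ∥ m = 23 44 36 36 ∥ e4 50.
Inner hash: even-index sum = 317 mod 256 = 61; odd-index sum = 202 mod 256 = 202 → 3d ca.
Outer input = (K'⊕opad) ∥ inner = 49 2e 5c 5c ∥ 3d ca.
Outer hash (tag): even-index sum = 226 mod 256 = 226; odd-index sum = 340 mod 256 = 84 → e2 54.

e254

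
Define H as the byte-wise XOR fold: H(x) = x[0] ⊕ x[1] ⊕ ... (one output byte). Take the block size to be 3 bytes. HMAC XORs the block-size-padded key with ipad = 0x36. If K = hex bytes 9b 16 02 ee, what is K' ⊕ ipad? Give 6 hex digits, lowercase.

Key hex bytes 9b 16 02 ee is 4 bytes > B = 3, so hash it first: H(key) = 61, then zero-pad to 3 bytes: K' = 61 00 00.
XOR each byte with 0x36: 61⊕36=57, 00⊕36=36, 00⊕36=36.

573636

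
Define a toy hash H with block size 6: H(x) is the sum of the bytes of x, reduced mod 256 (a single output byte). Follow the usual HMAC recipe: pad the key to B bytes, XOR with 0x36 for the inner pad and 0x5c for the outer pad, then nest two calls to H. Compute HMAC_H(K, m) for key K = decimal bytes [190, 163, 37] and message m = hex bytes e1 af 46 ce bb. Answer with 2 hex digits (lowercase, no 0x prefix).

9f

Key decimal bytes [190, 163, 37] = be a3 25 is 3 bytes ≤ B = 6; zero-pad to 6 bytes: K' = be a3 25 00 00 00.
K' ⊕ ipad = 88 95 13 36 36 36.  K' ⊕ opad = e2 ff 79 5c 5c 5c.
Inner input = (K'⊕ipad) ∥ m = 88 95 13 36 36 36 ∥ e1 af 46 ce bb.
Inner hash: sum = 136+149+19+54+54+54+225+175+70+206+187 = 1329; mod 256 = 49 → 31.
Outer input = (K'⊕opad) ∥ inner = e2 ff 79 5c 5c 5c ∥ 31.
Outer hash (tag): sum = 226+255+121+92+92+92+49 = 927; mod 256 = 159 → 9f.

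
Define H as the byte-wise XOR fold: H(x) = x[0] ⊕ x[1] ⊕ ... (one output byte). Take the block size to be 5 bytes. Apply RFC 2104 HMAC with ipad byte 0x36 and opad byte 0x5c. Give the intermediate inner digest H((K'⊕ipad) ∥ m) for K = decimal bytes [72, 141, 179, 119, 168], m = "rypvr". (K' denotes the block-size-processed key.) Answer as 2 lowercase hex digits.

e0

Key decimal bytes [72, 141, 179, 119, 168] = 48 8d b3 77 a8 is exactly B = 5 bytes: K' = 48 8d b3 77 a8.
K' ⊕ ipad = 7e bb 85 41 9e.
Inner input = 7e bb 85 41 9e ∥ 72 79 70 76 72.
Inner hash: XOR 7e⊕bb⊕85⊕41⊕9e⊕72⊕79⊕70⊕76⊕72 = e0.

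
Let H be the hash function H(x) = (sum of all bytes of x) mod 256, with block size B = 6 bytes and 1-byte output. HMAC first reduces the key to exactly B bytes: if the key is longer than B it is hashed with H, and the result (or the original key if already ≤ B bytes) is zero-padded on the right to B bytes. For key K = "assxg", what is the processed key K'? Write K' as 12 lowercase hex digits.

617373786700

Key "assxg" = 61 73 73 78 67 is 5 bytes ≤ B = 6; zero-pad to 6 bytes: K' = 61 73 73 78 67 00.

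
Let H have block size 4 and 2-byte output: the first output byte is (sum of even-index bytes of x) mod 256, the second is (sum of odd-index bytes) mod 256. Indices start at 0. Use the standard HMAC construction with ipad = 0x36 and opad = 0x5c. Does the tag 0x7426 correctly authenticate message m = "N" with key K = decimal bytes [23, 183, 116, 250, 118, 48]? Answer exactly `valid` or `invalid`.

valid

Key decimal bytes [23, 183, 116, 250, 118, 48] = 17 b7 74 fa 76 30 is 6 bytes > B = 4, so hash it first: H(key) = 01 e1, then zero-pad to 4 bytes: K' = 01 e1 00 00.
K' ⊕ ipad = 37 d7 36 36; K' ⊕ opad = 5d bd 5c 5c.
Inner hash: even-index sum = 187 mod 256 = 187; odd-index sum = 269 mod 256 = 13 → bb 0d.
Outer hash (recomputed tag): even-index sum = 372 mod 256 = 116; odd-index sum = 294 mod 256 = 38 → 74 26.
Recomputed tag = 7426; claimed = 7426 → match.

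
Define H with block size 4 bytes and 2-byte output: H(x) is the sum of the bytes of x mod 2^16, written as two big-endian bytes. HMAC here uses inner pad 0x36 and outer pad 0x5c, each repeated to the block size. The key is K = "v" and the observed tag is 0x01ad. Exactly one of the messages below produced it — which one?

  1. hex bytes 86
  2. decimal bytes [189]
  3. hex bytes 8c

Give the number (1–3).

3

Key "v" = 76 is 1 byte ≤ B = 4; zero-pad to 4 bytes: K' = 76 00 00 00.
K' ⊕ ipad = 40 36 36 36; K' ⊕ opad = 2a 5c 5c 5c.
m1: inner = H(40 36 36 36 86) = 01 68; tag = H(2a 5c 5c 5c 01 68) = 01a7
m2: inner = H(40 36 36 36 bd) = 01 9f; tag = H(2a 5c 5c 5c 01 9f) = 01de
m3: inner = H(40 36 36 36 8c) = 01 6e; tag = H(2a 5c 5c 5c 01 6e) = 01ad ← matches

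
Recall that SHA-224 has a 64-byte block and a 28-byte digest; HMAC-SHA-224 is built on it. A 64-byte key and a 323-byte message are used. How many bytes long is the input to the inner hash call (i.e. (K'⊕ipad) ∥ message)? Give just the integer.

Key is 64 ≤ 64 bytes, zero-padded: |K'| = 64.
Inner input = (K'⊕ipad) ∥ m → 64 + 323 = 387 bytes.

387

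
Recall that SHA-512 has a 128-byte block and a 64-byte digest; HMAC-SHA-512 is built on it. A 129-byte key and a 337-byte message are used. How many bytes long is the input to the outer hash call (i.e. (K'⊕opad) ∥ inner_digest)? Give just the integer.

192

Key is 129 > 128 bytes, so it is hashed to 64 bytes then zero-padded to 128: |K'| = 128.
Outer input = (K'⊕opad) ∥ H(inner) → 128 + 64 = 192 bytes.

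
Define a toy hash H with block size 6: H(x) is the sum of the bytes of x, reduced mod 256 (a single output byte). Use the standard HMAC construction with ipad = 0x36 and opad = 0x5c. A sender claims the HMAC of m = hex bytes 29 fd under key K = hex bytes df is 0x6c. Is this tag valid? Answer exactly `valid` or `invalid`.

Key hex bytes df is 1 byte ≤ B = 6; zero-pad to 6 bytes: K' = df 00 00 00 00 00.
K' ⊕ ipad = e9 36 36 36 36 36; K' ⊕ opad = 83 5c 5c 5c 5c 5c.
Inner hash: sum = 233+54+54+54+54+54+41+253 = 797; mod 256 = 29 → 1d.
Outer hash (recomputed tag): sum = 131+92+92+92+92+92+29 = 620; mod 256 = 108 → 6c.
Recomputed tag = 6c; claimed = 6c → match.

valid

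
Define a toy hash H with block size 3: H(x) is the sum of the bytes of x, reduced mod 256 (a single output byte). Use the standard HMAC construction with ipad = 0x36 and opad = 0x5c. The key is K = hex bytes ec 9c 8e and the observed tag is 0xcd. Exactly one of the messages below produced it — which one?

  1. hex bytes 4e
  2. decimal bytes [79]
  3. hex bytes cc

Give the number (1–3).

2

Key hex bytes ec 9c 8e is exactly B = 3 bytes: K' = ec 9c 8e.
K' ⊕ ipad = da aa b8; K' ⊕ opad = b0 c0 d2.
m1: inner = H(da aa b8 4e) = 8a; tag = H(b0 c0 d2 8a) = cc
m2: inner = H(da aa b8 4f) = 8b; tag = H(b0 c0 d2 8b) = cd ← matches
m3: inner = H(da aa b8 cc) = 08; tag = H(b0 c0 d2 08) = 4a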